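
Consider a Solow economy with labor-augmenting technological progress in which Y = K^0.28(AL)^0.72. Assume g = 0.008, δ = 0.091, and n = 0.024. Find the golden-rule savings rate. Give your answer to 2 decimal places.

s_gold = 0.28

The effective depreciation rate is n + g + δ = 0.024 + 0.008 + 0.091 = 0.123.
At the golden rule MPK = n+g+δ, and in any Cobb-Douglas steady state s = (n+g+δ)·k/y = MPK·k/y = capital's share 0.28.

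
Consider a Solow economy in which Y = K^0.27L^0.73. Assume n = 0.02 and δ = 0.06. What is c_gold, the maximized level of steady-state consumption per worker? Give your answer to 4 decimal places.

The effective depreciation rate is n + δ = 0.02 + 0.06 = 0.08.
Golden rule sets MPK = n+δ: 0.27·k^(0.27−1) = 0.08, so k_gold = (0.27/0.08)^(1/0.73) ≈ 5.2925.
y_gold = 5.2925^0.27 ≈ 1.5682.
c_gold = y_gold − (n+δ)·k_gold = 1.5682 − 0.08·5.2925 ≈ 1.1448.

c_gold ≈ 1.1448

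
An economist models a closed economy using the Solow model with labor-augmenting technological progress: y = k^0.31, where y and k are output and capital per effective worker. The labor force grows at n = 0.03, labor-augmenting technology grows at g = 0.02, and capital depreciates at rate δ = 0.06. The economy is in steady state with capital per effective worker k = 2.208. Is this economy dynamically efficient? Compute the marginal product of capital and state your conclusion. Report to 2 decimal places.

dynamically efficient; MPK ≈ 0.18

Break-even investment rate: n + g + δ = 0.03 + 0.02 + 0.06 = 0.11.
MPK = 0.31·k^(0.31−1) = 0.31·2.208^(-0.69) ≈ 0.1795.
MPK > 0.11, so the economy is dynamically efficient (under-saving).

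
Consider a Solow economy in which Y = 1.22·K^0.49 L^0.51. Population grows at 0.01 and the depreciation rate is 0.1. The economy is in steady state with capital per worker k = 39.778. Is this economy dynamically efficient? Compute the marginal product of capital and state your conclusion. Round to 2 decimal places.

The effective depreciation rate is n + δ = 0.01 + 0.1 = 0.11.
MPK = 0.49·1.22·k^(0.49−1) = 0.49·1.22·39.778^(-0.51) ≈ 0.0914.
MPK < 0.11, so the economy is dynamically inefficient (over-saving).

dynamically inefficient; MPK ≈ 0.09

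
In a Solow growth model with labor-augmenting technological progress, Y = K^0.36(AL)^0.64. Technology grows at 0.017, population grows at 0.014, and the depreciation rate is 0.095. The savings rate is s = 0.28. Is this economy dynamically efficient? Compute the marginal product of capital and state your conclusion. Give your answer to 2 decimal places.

Break-even investment rate: n + g + δ = 0.014 + 0.017 + 0.095 = 0.126.
Steady-state k*: s·k^0.36 = 0.126·k gives k* = (0.28/0.126)^(1/0.64) ≈ 3.4822.
MPK = 0.36·3.4822^(-0.64) ≈ 0.1620.
MPK > n+g+δ = 0.126, so the economy is dynamically efficient (under-saving).

dynamically efficient; MPK ≈ 0.16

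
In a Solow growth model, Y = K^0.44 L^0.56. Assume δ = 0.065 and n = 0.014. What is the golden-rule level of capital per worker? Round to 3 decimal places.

k_gold ≈ 21.470

Break-even investment rate: n + δ = 0.014 + 0.065 = 0.079.
Golden rule sets MPK = n+δ: 0.44·k^(0.44−1) = 0.079, so k_gold = (0.44/0.079)^(1/0.56) ≈ 21.4700.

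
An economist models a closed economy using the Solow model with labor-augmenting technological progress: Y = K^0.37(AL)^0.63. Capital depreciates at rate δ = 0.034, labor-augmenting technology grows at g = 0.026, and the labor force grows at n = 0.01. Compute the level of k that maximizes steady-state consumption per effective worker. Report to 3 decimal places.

Capital per effective worker breaks even when investment replaces (n + g + δ)·k; here n + g + δ = 0.07.
Golden rule sets MPK = n+g+δ: 0.37·k^(0.37−1) = 0.07, so k_gold = (0.37/0.07)^(1/0.63) ≈ 14.0535.

k_gold ≈ 14.053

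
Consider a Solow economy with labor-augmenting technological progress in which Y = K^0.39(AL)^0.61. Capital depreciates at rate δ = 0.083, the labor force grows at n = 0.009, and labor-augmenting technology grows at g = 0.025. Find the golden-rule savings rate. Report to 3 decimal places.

The effective depreciation rate is n + g + δ = 0.009 + 0.025 + 0.083 = 0.117.
At the golden rule MPK = n+g+δ, and in any Cobb-Douglas steady state s = (n+g+δ)·k/y = MPK·k/y = capital's share 0.39.

s_gold = 0.390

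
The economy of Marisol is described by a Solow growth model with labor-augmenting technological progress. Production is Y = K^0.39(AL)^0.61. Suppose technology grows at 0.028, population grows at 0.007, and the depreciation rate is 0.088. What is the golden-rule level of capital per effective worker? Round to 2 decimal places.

k_gold ≈ 6.63

n + g + δ = 0.007 + 0.028 + 0.088 = 0.123.
Maximizing c = f(k) − (n+g+δ)·k gives f'(k) = n+g+δ, i.e. 0.39·k^(0.39−1) = 0.123, so k_gold = (0.39/0.123)^(1/0.61) ≈ 6.6309.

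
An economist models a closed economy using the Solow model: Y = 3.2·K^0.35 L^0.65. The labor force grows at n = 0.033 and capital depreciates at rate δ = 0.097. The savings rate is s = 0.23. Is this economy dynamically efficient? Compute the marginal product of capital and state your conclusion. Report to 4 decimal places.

Break-even investment rate: n + δ = 0.033 + 0.097 = 0.13.
Steady-state k*: s·A·k^0.35 = 0.13·k gives k* = (0.23·3.2/0.13)^(1/0.65) ≈ 14.3999.
MPK = 0.35·3.2·14.3999^(-0.65) ≈ 0.1978.
MPK > n+δ = 0.13, so the economy is dynamically efficient (under-saving).

dynamically efficient; MPK ≈ 0.1978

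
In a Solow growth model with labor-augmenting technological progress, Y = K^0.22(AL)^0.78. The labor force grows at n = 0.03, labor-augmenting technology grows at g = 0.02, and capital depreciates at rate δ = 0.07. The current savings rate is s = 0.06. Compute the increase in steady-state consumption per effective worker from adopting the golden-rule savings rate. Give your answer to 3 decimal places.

The effective depreciation rate is n + g + δ = 0.03 + 0.02 + 0.07 = 0.12.
Current steady state (s = 0.06): k* = (0.06/0.12)^(1/0.78) ≈ 0.4112, y* = 0.4112^0.22 ≈ 0.8224, c* = (1−0.06)·0.8224 ≈ 0.7731.
Golden rule sets MPK = n+g+δ: 0.22·k^(0.22−1) = 0.12, so k_gold = (0.22/0.12)^(1/0.78) ≈ 2.1751.
y_gold = 2.1751^0.22 ≈ 1.1864, c_gold = y_gold − 0.12·k_gold ≈ 0.9254.
Gain: Δc = 0.9254 − 0.7731 ≈ 0.1524.

Δc ≈ 0.152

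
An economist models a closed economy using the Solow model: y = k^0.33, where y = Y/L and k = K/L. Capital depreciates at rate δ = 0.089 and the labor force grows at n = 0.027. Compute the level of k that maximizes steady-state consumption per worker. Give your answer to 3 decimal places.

k_gold ≈ 4.761

The effective depreciation rate is n + δ = 0.027 + 0.089 = 0.116.
Setting f'(k) = n+δ gives 0.33·k^(0.33−1) = 0.116, hence k_gold = (0.33/0.116)^(1/0.67) ≈ 4.7610.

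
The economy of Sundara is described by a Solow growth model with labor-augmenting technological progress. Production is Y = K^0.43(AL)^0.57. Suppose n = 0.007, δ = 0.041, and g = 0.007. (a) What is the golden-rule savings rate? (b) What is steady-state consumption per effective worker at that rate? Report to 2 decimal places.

Capital per effective worker breaks even when investment replaces (n + g + δ)·k; here n + g + δ = 0.055.
For Cobb-Douglas, s_gold equals capital's share: s_gold = 0.43.
At the golden rule the marginal product of capital equals n+g+δ: 0.43·k^(0.43−1) = 0.055. Solving, k_gold = (0.43/0.055)^(1/0.57) ≈ 36.8852.
y_gold = 36.8852^0.43 ≈ 4.7179; c_gold = (1−0.43)·y_gold ≈ 2.6892.

(a) s_gold = 0.43; (b) c_gold ≈ 2.69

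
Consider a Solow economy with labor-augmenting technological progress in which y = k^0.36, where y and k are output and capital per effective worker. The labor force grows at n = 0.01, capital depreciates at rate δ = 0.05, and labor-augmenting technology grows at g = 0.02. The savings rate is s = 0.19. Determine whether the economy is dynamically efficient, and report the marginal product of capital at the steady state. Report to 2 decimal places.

Capital per effective worker breaks even when investment replaces (n + g + δ)·k; here n + g + δ = 0.08.
Steady-state k*: s·k^0.36 = 0.08·k gives k* = (0.19/0.08)^(1/0.64) ≈ 3.8634.
MPK = 0.36·3.8634^(-0.64) ≈ 0.1516.
MPK > n+g+δ = 0.08, so the economy is dynamically efficient (under-saving).

dynamically efficient; MPK ≈ 0.15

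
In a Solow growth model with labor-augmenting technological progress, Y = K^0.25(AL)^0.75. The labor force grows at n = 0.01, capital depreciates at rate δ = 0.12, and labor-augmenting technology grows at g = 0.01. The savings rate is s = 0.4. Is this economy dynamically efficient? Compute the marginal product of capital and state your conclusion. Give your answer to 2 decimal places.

dynamically inefficient; MPK ≈ 0.09

n + g + δ = 0.01 + 0.01 + 0.12 = 0.14.
Steady-state k*: s·k^0.25 = 0.14·k gives k* = (0.4/0.14)^(1/0.75) ≈ 4.0542.
MPK = 0.25·4.0542^(-0.75) ≈ 0.0875.
MPK < n+g+δ = 0.14, so the economy is dynamically inefficient (over-saving).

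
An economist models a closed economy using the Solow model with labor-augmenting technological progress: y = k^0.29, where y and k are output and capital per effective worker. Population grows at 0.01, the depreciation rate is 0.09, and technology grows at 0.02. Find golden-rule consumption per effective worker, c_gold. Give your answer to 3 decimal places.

n + g + δ = 0.01 + 0.02 + 0.09 = 0.12.
Golden rule sets MPK = n+g+δ: 0.29·k^(0.29−1) = 0.12, so k_gold = (0.29/0.12)^(1/0.71) ≈ 3.4653.
y_gold = 3.4653^0.29 ≈ 1.4339.
c_gold = y_gold − (n+g+δ)·k_gold = 1.4339 − 0.12·3.4653 ≈ 1.0181.

c_gold ≈ 1.018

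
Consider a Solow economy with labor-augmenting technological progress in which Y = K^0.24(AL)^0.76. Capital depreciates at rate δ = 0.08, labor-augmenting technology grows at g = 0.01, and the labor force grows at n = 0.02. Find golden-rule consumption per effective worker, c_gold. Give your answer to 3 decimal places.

c_gold ≈ 0.972

The effective depreciation rate is n + g + δ = 0.02 + 0.01 + 0.08 = 0.11.
Setting f'(k) = n+g+δ gives 0.24·k^(0.24−1) = 0.11, hence k_gold = (0.24/0.11)^(1/0.76) ≈ 2.7913.
y_gold = 2.7913^0.24 ≈ 1.2794.
c_gold = y_gold − (n+g+δ)·k_gold = 1.2794 − 0.11·2.7913 ≈ 0.9723.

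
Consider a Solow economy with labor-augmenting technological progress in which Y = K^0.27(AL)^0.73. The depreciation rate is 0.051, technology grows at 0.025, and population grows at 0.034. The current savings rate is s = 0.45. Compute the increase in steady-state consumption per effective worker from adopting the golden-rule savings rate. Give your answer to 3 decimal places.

Capital per effective worker breaks even when investment replaces (n + g + δ)·k; here n + g + δ = 0.11.
Current steady state (s = 0.45): k* = (0.45/0.11)^(1/0.73) ≈ 6.8883, y* = 6.8883^0.27 ≈ 1.6838, c* = (1−0.45)·1.6838 ≈ 0.9261.
At the golden rule the marginal product of capital equals n+g+δ: 0.27·k^(0.27−1) = 0.11. Solving, k_gold = (0.27/0.11)^(1/0.73) ≈ 3.4214.
y_gold = 3.4214^0.27 ≈ 1.3939, c_gold = y_gold − 0.11·k_gold ≈ 1.0176.
Gain: Δc = 1.0176 − 0.9261 ≈ 0.0915.

Δc ≈ 0.091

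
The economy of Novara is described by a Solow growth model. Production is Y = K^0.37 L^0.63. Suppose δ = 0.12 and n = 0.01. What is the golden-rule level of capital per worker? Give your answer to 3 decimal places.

Break-even investment rate: n + δ = 0.01 + 0.12 = 0.13.
Golden rule sets MPK = n+δ: 0.37·k^(0.37−1) = 0.13, so k_gold = (0.37/0.13)^(1/0.63) ≈ 5.2607.

k_gold ≈ 5.261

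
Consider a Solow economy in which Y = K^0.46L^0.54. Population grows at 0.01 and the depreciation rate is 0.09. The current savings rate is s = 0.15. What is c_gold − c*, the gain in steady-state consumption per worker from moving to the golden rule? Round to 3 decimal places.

Break-even investment rate: n + δ = 0.01 + 0.09 = 0.1.
Current steady state (s = 0.15): k* = (0.15/0.1)^(1/0.54) ≈ 2.1188, y* = 2.1188^0.46 ≈ 1.4125, c* = (1−0.15)·1.4125 ≈ 1.2007.
Setting f'(k) = n+δ gives 0.46·k^(0.46−1) = 0.1, hence k_gold = (0.46/0.1)^(1/0.54) ≈ 16.8783.
y_gold = 16.8783^0.46 ≈ 3.6692, c_gold = y_gold − 0.1·k_gold ≈ 1.9814.
Gain: Δc = 1.9814 − 1.2007 ≈ 0.7807.

Δc ≈ 0.781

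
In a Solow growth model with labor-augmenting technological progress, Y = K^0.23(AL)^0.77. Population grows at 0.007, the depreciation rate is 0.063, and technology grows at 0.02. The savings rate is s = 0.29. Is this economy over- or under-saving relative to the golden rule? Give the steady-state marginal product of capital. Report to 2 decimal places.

over-saving; MPK ≈ 0.07

Break-even investment rate: n + g + δ = 0.007 + 0.02 + 0.063 = 0.09.
Steady-state k*: s·k^0.23 = 0.09·k gives k* = (0.29/0.09)^(1/0.77) ≈ 4.5703.
MPK = 0.23·4.5703^(-0.77) ≈ 0.0714.
MPK < n+g+δ = 0.09, so the economy is dynamically inefficient (over-saving).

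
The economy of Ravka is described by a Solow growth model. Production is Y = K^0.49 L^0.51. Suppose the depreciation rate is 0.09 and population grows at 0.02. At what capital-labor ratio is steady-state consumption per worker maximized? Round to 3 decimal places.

k_gold ≈ 18.714

n + δ = 0.02 + 0.09 = 0.11.
Golden rule sets MPK = n+δ: 0.49·k^(0.49−1) = 0.11, so k_gold = (0.49/0.11)^(1/0.51) ≈ 18.7139.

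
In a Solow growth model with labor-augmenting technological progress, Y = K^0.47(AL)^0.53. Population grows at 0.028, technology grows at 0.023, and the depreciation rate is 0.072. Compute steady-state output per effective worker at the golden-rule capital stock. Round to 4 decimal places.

y_gold ≈ 3.2831

n + g + δ = 0.028 + 0.023 + 0.072 = 0.123.
Setting f'(k) = n+g+δ gives 0.47·k^(0.47−1) = 0.123, hence k_gold = (0.47/0.123)^(1/0.53) ≈ 12.5452.
Output: y_gold = k_gold^0.47 = 12.5452^0.47 ≈ 3.2831.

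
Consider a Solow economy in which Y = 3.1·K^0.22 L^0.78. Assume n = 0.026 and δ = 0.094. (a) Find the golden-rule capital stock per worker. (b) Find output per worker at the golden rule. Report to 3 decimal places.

Break-even investment rate: n + δ = 0.026 + 0.094 = 0.12.
Golden rule sets MPK = n+δ: 0.22·3.1·k^(0.22−1) = 0.12, so k_gold = (0.22·3.1/0.12)^(1/0.78) ≈ 9.2777.
y_gold = 3.1·9.2777^0.22 ≈ 5.0606.

(a) k_gold ≈ 9.278; (b) y_gold ≈ 5.061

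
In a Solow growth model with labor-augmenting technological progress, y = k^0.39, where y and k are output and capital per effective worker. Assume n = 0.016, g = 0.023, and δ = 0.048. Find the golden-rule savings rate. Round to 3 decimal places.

n + g + δ = 0.016 + 0.023 + 0.048 = 0.087.
At the golden rule MPK = n+g+δ, and in any Cobb-Douglas steady state s = (n+g+δ)·k/y = MPK·k/y = capital's share 0.39.

s_gold = 0.390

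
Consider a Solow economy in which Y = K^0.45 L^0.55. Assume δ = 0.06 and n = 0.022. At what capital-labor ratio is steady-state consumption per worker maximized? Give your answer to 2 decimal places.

k_gold ≈ 22.10

The effective depreciation rate is n + δ = 0.022 + 0.06 = 0.082.
At the golden rule the marginal product of capital equals n+δ: 0.45·k^(0.45−1) = 0.082. Solving, k_gold = (0.45/0.082)^(1/0.55) ≈ 22.0984.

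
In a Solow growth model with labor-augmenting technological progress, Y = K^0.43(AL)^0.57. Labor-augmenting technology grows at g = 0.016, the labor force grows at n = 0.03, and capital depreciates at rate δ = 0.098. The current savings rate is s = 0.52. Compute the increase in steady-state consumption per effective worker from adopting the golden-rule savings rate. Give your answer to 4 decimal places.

Δc ≈ 0.0365

Break-even investment rate: n + g + δ = 0.03 + 0.016 + 0.098 = 0.144.
Current steady state (s = 0.52): k* = (0.52/0.144)^(1/0.57) ≈ 9.5130, y* = 9.5130^0.43 ≈ 2.6344, c* = (1−0.52)·2.6344 ≈ 1.2645.
Setting f'(k) = n+g+δ gives 0.43·k^(0.43−1) = 0.144, hence k_gold = (0.43/0.144)^(1/0.57) ≈ 6.8158.
y_gold = 6.8158^0.43 ≈ 2.2825, c_gold = y_gold − 0.144·k_gold ≈ 1.3010.
Gain: Δc = 1.3010 − 1.2645 ≈ 0.0365.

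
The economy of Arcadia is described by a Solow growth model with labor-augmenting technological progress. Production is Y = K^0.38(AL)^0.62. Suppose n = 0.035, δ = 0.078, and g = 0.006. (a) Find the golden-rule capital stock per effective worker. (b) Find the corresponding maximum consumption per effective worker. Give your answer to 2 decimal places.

n + g + δ = 0.035 + 0.006 + 0.078 = 0.119.
Golden rule sets MPK = n+g+δ: 0.38·k^(0.38−1) = 0.119, so k_gold = (0.38/0.119)^(1/0.62) ≈ 6.5056.
y_gold = 6.5056^0.38 ≈ 2.0373; c_gold = y_gold − 0.119·k_gold ≈ 1.2631.

(a) k_gold ≈ 6.51; (b) c_gold ≈ 1.26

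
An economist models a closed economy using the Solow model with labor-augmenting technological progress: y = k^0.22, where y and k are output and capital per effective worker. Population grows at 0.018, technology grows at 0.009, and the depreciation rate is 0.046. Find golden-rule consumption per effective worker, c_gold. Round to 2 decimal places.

c_gold ≈ 1.06

The effective depreciation rate is n + g + δ = 0.018 + 0.009 + 0.046 = 0.073.
Setting f'(k) = n+g+δ gives 0.22·k^(0.22−1) = 0.073, hence k_gold = (0.22/0.073)^(1/0.78) ≈ 4.1137.
y_gold = 4.1137^0.22 ≈ 1.3650.
c_gold = y_gold − (n+g+δ)·k_gold = 1.3650 − 0.073·4.1137 ≈ 1.0647.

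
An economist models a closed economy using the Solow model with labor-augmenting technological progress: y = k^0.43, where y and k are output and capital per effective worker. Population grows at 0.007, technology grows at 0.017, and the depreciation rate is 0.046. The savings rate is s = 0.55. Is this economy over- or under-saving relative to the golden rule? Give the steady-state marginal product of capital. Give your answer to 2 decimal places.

Capital per effective worker breaks even when investment replaces (n + g + δ)·k; here n + g + δ = 0.07.
Steady-state k*: s·k^0.43 = 0.07·k gives k* = (0.55/0.07)^(1/0.57) ≈ 37.2083.
MPK = 0.43·37.2083^(-0.57) ≈ 0.0547.
MPK < n+g+δ = 0.07, so the economy is dynamically inefficient (over-saving).

over-saving; MPK ≈ 0.05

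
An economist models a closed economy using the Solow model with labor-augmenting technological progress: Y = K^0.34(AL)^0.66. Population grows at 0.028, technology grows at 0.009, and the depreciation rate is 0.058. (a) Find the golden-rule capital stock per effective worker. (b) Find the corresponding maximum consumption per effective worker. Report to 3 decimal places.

(a) k_gold ≈ 6.903; (b) c_gold ≈ 1.273

n + g + δ = 0.028 + 0.009 + 0.058 = 0.095.
Maximizing c = f(k) − (n+g+δ)·k gives f'(k) = n+g+δ, i.e. 0.34·k^(0.34−1) = 0.095, so k_gold = (0.34/0.095)^(1/0.66) ≈ 6.9028.
y_gold = 6.9028^0.34 ≈ 1.9287; c_gold = y_gold − 0.095·k_gold ≈ 1.2730.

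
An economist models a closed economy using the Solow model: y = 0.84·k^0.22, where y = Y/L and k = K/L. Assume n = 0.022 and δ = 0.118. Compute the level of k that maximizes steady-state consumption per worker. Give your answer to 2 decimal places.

The effective depreciation rate is n + δ = 0.022 + 0.118 = 0.14.
Setting f'(k) = n+δ gives 0.22·0.84·k^(0.22−1) = 0.14, hence k_gold = (0.22·0.84/0.14)^(1/0.78) ≈ 1.4275.

k_gold ≈ 1.43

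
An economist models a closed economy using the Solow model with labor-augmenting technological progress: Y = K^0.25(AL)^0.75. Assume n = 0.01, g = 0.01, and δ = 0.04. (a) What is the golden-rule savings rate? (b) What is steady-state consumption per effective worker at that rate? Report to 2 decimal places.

The effective depreciation rate is n + g + δ = 0.01 + 0.01 + 0.04 = 0.06.
For Cobb-Douglas, s_gold equals capital's share: s_gold = 0.25.
Maximizing c = f(k) − (n+g+δ)·k gives f'(k) = n+g+δ, i.e. 0.25·k^(0.25−1) = 0.06, so k_gold = (0.25/0.06)^(1/0.75) ≈ 6.7048.
y_gold = 6.7048^0.25 ≈ 1.6091; c_gold = (1−0.25)·y_gold ≈ 1.2069.

(a) s_gold = 0.25; (b) c_gold ≈ 1.21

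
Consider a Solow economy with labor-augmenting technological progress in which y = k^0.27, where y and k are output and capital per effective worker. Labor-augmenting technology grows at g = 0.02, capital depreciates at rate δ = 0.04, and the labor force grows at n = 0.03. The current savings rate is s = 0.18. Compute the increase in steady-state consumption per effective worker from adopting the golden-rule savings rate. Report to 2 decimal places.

Δc ≈ 0.04

The effective depreciation rate is n + g + δ = 0.03 + 0.02 + 0.04 = 0.09.
Current steady state (s = 0.18): k* = (0.18/0.09)^(1/0.73) ≈ 2.5845, y* = 2.5845^0.27 ≈ 1.2922, c* = (1−0.18)·1.2922 ≈ 1.0596.
Maximizing c = f(k) − (n+g+δ)·k gives f'(k) = n+g+δ, i.e. 0.27·k^(0.27−1) = 0.09, so k_gold = (0.27/0.09)^(1/0.73) ≈ 4.5039.
y_gold = 4.5039^0.27 ≈ 1.5013, c_gold = y_gold − 0.09·k_gold ≈ 1.0960.
Gain: Δc = 1.0960 − 1.0596 ≈ 0.0363.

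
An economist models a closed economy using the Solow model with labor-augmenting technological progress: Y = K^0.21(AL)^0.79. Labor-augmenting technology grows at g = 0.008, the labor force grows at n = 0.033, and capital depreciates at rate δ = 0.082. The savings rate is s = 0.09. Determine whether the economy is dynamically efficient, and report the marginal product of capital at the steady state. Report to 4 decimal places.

n + g + δ = 0.033 + 0.008 + 0.082 = 0.123.
Steady-state k*: s·k^0.21 = 0.123·k gives k* = (0.09/0.123)^(1/0.79) ≈ 0.6734.
MPK = 0.21·0.6734^(-0.79) ≈ 0.2870.
MPK > n+g+δ = 0.123, so the economy is dynamically efficient (under-saving).

dynamically efficient; MPK ≈ 0.2870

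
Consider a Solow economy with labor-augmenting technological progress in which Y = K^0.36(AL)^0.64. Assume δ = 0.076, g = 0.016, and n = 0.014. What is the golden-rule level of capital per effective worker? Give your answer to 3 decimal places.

Capital per effective worker breaks even when investment replaces (n + g + δ)·k; here n + g + δ = 0.106.
At the golden rule the marginal product of capital equals n+g+δ: 0.36·k^(0.36−1) = 0.106. Solving, k_gold = (0.36/0.106)^(1/0.64) ≈ 6.7559.

k_gold ≈ 6.756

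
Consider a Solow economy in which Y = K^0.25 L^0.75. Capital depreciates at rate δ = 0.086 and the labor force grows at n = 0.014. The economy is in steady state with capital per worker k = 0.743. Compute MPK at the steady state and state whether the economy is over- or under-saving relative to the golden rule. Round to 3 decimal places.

under-saving; MPK ≈ 0.312

n + δ = 0.014 + 0.086 = 0.1.
MPK = 0.25·k^(0.25−1) = 0.25·0.743^(-0.75) ≈ 0.3124.
MPK > 0.1, so the economy is dynamically efficient (under-saving).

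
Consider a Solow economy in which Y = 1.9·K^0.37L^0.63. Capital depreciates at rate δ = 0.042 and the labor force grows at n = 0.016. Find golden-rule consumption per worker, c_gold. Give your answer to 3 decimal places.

c_gold ≈ 5.181

n + δ = 0.016 + 0.042 = 0.058.
Setting f'(k) = n+δ gives 0.37·1.9·k^(0.37−1) = 0.058, hence k_gold = (0.37·1.9/0.058)^(1/0.63) ≈ 52.4668.
y_gold = 1.9·52.4668^0.37 ≈ 8.2245.
c_gold = y_gold − (n+δ)·k_gold = 8.2245 − 0.058·52.4668 ≈ 5.1815.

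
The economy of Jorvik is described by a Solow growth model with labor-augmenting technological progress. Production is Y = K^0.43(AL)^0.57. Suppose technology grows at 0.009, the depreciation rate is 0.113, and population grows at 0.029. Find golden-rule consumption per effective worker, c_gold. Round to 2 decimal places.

c_gold ≈ 1.26

The effective depreciation rate is n + g + δ = 0.029 + 0.009 + 0.113 = 0.151.
At the golden rule the marginal product of capital equals n+g+δ: 0.43·k^(0.43−1) = 0.151. Solving, k_gold = (0.43/0.151)^(1/0.57) ≈ 6.2712.
y_gold = 6.2712^0.43 ≈ 2.2022.
c_gold = y_gold − (n+g+δ)·k_gold = 2.2022 − 0.151·6.2712 ≈ 1.2553.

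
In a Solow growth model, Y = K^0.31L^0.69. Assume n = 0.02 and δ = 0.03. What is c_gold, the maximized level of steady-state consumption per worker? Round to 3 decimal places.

c_gold ≈ 1.566

n + δ = 0.02 + 0.03 = 0.05.
Golden rule sets MPK = n+δ: 0.31·k^(0.31−1) = 0.05, so k_gold = (0.31/0.05)^(1/0.69) ≈ 14.0732.
y_gold = 14.0732^0.31 ≈ 2.2699.
c_gold = y_gold − (n+δ)·k_gold = 2.2699 − 0.05·14.0732 ≈ 1.5662.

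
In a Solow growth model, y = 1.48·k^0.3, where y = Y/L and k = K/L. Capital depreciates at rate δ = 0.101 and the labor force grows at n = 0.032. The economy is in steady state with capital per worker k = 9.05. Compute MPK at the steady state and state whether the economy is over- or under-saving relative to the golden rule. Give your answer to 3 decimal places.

The effective depreciation rate is n + δ = 0.032 + 0.101 = 0.133.
MPK = 0.3·1.48·k^(0.3−1) = 0.3·1.48·9.05^(-0.7) ≈ 0.0950.
MPK < 0.133, so the economy is dynamically inefficient (over-saving).

over-saving; MPK ≈ 0.095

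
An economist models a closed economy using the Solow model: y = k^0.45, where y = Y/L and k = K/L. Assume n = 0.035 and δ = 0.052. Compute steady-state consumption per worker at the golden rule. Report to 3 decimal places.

c_gold ≈ 2.110

Capital per worker breaks even when investment replaces (n + δ)·k; here n + δ = 0.087.
Maximizing c = f(k) − (n+δ)·k gives f'(k) = n+δ, i.e. 0.45·k^(0.45−1) = 0.087, so k_gold = (0.45/0.087)^(1/0.55) ≈ 19.8438.
y_gold = 19.8438^0.45 ≈ 3.8365.
c_gold = y_gold − (n+δ)·k_gold = 3.8365 − 0.087·19.8438 ≈ 2.1101.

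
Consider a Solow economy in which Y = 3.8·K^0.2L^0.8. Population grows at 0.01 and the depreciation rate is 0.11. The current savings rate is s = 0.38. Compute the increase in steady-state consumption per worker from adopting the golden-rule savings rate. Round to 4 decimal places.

Δc ≈ 0.4346

The effective depreciation rate is n + δ = 0.01 + 0.11 = 0.12.
Current steady state (s = 0.38): k* = (0.38·3.8/0.12)^(1/0.8) ≈ 22.4121, y* = 3.8·22.4121^0.2 ≈ 7.0775, c* = (1−0.38)·7.0775 ≈ 4.3881.
Setting f'(k) = n+δ gives 0.2·3.8·k^(0.2−1) = 0.12, hence k_gold = (0.2·3.8/0.12)^(1/0.8) ≈ 10.0471.
y_gold = 3.8·10.0471^0.2 ≈ 6.0283, c_gold = y_gold − 0.12·k_gold ≈ 4.8226.
Gain: Δc = 4.8226 − 4.3881 ≈ 0.4346.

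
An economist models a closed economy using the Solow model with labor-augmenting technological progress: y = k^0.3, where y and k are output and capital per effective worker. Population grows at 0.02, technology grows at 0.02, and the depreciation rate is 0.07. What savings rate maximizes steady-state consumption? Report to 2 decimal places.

s_gold = 0.30

n + g + δ = 0.02 + 0.02 + 0.07 = 0.11.
At the golden rule MPK = n+g+δ, and in any Cobb-Douglas steady state s = (n+g+δ)·k/y = MPK·k/y = capital's share 0.3.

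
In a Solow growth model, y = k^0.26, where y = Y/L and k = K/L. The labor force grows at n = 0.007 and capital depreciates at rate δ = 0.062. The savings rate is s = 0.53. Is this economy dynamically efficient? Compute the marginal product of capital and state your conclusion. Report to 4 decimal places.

dynamically inefficient; MPK ≈ 0.0338

n + δ = 0.007 + 0.062 = 0.069.
Steady-state k*: s·k^0.26 = 0.069·k gives k* = (0.53/0.069)^(1/0.74) ≈ 15.7225.
MPK = 0.26·15.7225^(-0.74) ≈ 0.0338.
MPK < n+δ = 0.069, so the economy is dynamically inefficient (over-saving).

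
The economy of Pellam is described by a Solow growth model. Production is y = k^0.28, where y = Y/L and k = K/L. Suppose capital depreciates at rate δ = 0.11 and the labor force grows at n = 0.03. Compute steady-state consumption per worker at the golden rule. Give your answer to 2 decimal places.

n + δ = 0.03 + 0.11 = 0.14.
Golden rule sets MPK = n+δ: 0.28·k^(0.28−1) = 0.14, so k_gold = (0.28/0.14)^(1/0.72) ≈ 2.6188.
y_gold = 2.6188^0.28 ≈ 1.3094.
c_gold = y_gold − (n+δ)·k_gold = 1.3094 − 0.14·2.6188 ≈ 0.9428.

c_gold ≈ 0.94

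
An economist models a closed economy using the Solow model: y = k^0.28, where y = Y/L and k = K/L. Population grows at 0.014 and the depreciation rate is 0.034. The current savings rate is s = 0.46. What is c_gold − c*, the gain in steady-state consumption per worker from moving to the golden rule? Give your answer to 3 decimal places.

n + δ = 0.014 + 0.034 = 0.048.
Current steady state (s = 0.46): k* = (0.46/0.048)^(1/0.72) ≈ 23.0790, y* = 23.0790^0.28 ≈ 2.4082, c* = (1−0.46)·2.4082 ≈ 1.3005.
Golden rule sets MPK = n+δ: 0.28·k^(0.28−1) = 0.048, so k_gold = (0.28/0.048)^(1/0.72) ≈ 11.5817.
y_gold = 11.5817^0.28 ≈ 1.9854, c_gold = y_gold − 0.048·k_gold ≈ 1.4295.
Gain: Δc = 1.4295 − 1.3005 ≈ 0.1291.

Δc ≈ 0.129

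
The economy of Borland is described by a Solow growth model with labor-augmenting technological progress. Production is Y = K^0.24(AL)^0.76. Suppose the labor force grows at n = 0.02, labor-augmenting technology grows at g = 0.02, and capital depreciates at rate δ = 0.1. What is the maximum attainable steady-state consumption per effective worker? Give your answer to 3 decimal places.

n + g + δ = 0.02 + 0.02 + 0.1 = 0.14.
Setting f'(k) = n+g+δ gives 0.24·k^(0.24−1) = 0.14, hence k_gold = (0.24/0.14)^(1/0.76) ≈ 2.0324.
y_gold = 2.0324^0.24 ≈ 1.1856.
c_gold = y_gold − (n+g+δ)·k_gold = 1.1856 − 0.14·2.0324 ≈ 0.9010.

c_gold ≈ 0.901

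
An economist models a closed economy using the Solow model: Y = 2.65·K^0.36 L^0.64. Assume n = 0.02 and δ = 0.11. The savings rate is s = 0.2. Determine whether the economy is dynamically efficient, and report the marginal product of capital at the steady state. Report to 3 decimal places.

Capital per worker breaks even when investment replaces (n + δ)·k; here n + δ = 0.13.
Steady-state k*: s·A·k^0.36 = 0.13·k gives k* = (0.2·2.65/0.13)^(1/0.64) ≈ 8.9876.
MPK = 0.36·2.65·8.9876^(-0.64) ≈ 0.2340.
MPK > n+δ = 0.13, so the economy is dynamically efficient (under-saving).

dynamically efficient; MPK ≈ 0.234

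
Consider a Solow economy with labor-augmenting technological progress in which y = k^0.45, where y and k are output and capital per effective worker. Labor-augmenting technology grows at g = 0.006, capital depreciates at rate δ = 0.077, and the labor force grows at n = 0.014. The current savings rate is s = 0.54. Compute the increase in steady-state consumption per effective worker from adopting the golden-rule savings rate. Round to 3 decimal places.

Break-even investment rate: n + g + δ = 0.014 + 0.006 + 0.077 = 0.097.
Current steady state (s = 0.54): k* = (0.54/0.097)^(1/0.55) ≈ 22.6817, y* = 22.6817^0.45 ≈ 4.0743, c* = (1−0.54)·4.0743 ≈ 1.8742.
Setting f'(k) = n+g+δ gives 0.45·k^(0.45−1) = 0.097, hence k_gold = (0.45/0.097)^(1/0.55) ≈ 16.2821.
y_gold = 16.2821^0.45 ≈ 3.5097, c_gold = y_gold − 0.097·k_gold ≈ 1.9303.
Gain: Δc = 1.9303 − 1.8742 ≈ 0.0561.

Δc ≈ 0.056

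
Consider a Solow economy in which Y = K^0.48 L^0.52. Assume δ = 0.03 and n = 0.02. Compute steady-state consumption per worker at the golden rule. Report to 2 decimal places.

The effective depreciation rate is n + δ = 0.02 + 0.03 = 0.05.
Maximizing c = f(k) − (n+δ)·k gives f'(k) = n+δ, i.e. 0.48·k^(0.48−1) = 0.05, so k_gold = (0.48/0.05)^(1/0.52) ≈ 77.4432.
y_gold = 77.4432^0.48 ≈ 8.0670.
c_gold = y_gold − (n+δ)·k_gold = 8.0670 − 0.05·77.4432 ≈ 4.1948.

c_gold ≈ 4.19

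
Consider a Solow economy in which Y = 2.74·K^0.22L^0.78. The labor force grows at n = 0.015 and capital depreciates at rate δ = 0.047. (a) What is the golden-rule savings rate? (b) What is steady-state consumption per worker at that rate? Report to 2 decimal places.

Capital per worker breaks even when investment replaces (n + δ)·k; here n + δ = 0.062.
For Cobb-Douglas, s_gold equals capital's share: s_gold = 0.22.
Golden rule sets MPK = n+δ: 0.22·2.74·k^(0.22−1) = 0.062, so k_gold = (0.22·2.74/0.062)^(1/0.78) ≈ 18.4666.
y_gold = 2.74·18.4666^0.22 ≈ 5.2042; c_gold = (1−0.22)·y_gold ≈ 4.0593.

(a) s_gold = 0.22; (b) c_gold ≈ 4.06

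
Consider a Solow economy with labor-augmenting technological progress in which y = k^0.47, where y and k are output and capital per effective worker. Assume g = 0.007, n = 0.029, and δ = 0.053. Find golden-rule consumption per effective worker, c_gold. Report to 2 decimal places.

Capital per effective worker breaks even when investment replaces (n + g + δ)·k; here n + g + δ = 0.089.
At the golden rule the marginal product of capital equals n+g+δ: 0.47·k^(0.47−1) = 0.089. Solving, k_gold = (0.47/0.089)^(1/0.53) ≈ 23.0993.
y_gold = 23.0993^0.47 ≈ 4.3741.
c_gold = y_gold − (n+g+δ)·k_gold = 4.3741 − 0.089·23.0993 ≈ 2.3183.

c_gold ≈ 2.32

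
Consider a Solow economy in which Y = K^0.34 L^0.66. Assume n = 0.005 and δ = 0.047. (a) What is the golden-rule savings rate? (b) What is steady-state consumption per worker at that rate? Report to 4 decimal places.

(a) s_gold = 0.3400; (b) c_gold ≈ 1.7364

Break-even investment rate: n + δ = 0.005 + 0.047 = 0.052.
For Cobb-Douglas, s_gold equals capital's share: s_gold = 0.34.
Setting f'(k) = n+δ gives 0.34·k^(0.34−1) = 0.052, hence k_gold = (0.34/0.052)^(1/0.66) ≈ 17.2016.
y_gold = 17.2016^0.34 ≈ 2.6308; c_gold = (1−0.34)·y_gold ≈ 1.7364.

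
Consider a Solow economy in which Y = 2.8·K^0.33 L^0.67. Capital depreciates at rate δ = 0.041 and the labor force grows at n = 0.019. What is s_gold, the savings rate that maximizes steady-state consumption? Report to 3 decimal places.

s_gold = 0.330

Break-even investment rate: n + δ = 0.019 + 0.041 = 0.06.
At the golden rule MPK = n+δ, and in any Cobb-Douglas steady state s = (n+δ)·k/y = MPK·k/y = capital's share 0.33.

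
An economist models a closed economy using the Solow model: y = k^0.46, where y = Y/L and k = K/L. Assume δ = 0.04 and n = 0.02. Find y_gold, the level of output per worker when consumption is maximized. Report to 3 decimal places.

Capital per worker breaks even when investment replaces (n + δ)·k; here n + δ = 0.06.
Golden rule sets MPK = n+δ: 0.46·k^(0.46−1) = 0.06, so k_gold = (0.46/0.06)^(1/0.54) ≈ 43.4671.
Output: y_gold = k_gold^0.46 = 43.4671^0.46 ≈ 5.6696.

y_gold ≈ 5.670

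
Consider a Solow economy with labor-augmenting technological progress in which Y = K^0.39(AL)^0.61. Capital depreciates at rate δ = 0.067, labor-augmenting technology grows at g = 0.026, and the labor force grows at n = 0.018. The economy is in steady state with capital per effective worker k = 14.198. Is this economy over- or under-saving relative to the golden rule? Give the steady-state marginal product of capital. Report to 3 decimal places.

over-saving; MPK ≈ 0.077

Capital per effective worker breaks even when investment replaces (n + g + δ)·k; here n + g + δ = 0.111.
MPK = 0.39·k^(0.39−1) = 0.39·14.198^(-0.61) ≈ 0.0773.
MPK < 0.111, so the economy is dynamically inefficient (over-saving).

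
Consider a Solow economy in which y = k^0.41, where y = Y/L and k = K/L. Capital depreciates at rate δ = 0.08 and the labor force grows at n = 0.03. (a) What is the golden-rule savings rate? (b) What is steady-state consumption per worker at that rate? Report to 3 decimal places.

(a) s_gold = 0.410; (b) c_gold ≈ 1.472

Break-even investment rate: n + δ = 0.03 + 0.08 = 0.11.
For Cobb-Douglas, s_gold equals capital's share: s_gold = 0.41.
Golden rule sets MPK = n+δ: 0.41·k^(0.41−1) = 0.11, so k_gold = (0.41/0.11)^(1/0.59) ≈ 9.2995.
y_gold = 9.2995^0.41 ≈ 2.4950; c_gold = (1−0.41)·y_gold ≈ 1.4720.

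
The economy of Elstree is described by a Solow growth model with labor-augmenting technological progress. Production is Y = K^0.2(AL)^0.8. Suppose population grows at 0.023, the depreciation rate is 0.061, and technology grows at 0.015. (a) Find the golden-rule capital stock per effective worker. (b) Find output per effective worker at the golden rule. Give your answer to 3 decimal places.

(a) k_gold ≈ 2.408; (b) y_gold ≈ 1.192

Break-even investment rate: n + g + δ = 0.023 + 0.015 + 0.061 = 0.099.
Setting f'(k) = n+g+δ gives 0.2·k^(0.2−1) = 0.099, hence k_gold = (0.2/0.099)^(1/0.8) ≈ 2.4085.
y_gold = 2.4085^0.2 ≈ 1.1922.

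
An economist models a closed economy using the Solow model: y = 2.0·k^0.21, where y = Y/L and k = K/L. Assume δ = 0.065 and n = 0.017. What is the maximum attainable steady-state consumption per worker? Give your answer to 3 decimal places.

c_gold ≈ 2.439

Break-even investment rate: n + δ = 0.017 + 0.065 = 0.082.
Maximizing c = f(k) − (n+δ)·k gives f'(k) = n+δ, i.e. 0.21·2.0·k^(0.21−1) = 0.082, so k_gold = (0.21·2.0/0.082)^(1/0.79) ≈ 7.9071.
y_gold = 2.0·7.9071^0.21 ≈ 3.0876.
c_gold = y_gold − (n+δ)·k_gold = 3.0876 − 0.082·7.9071 ≈ 2.4392.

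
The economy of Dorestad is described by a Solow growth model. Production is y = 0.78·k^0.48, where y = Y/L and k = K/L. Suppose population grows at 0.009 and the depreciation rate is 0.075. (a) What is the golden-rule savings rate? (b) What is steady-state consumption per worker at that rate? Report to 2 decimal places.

Break-even investment rate: n + δ = 0.009 + 0.075 = 0.084.
For Cobb-Douglas, s_gold equals capital's share: s_gold = 0.48.
Maximizing c = f(k) − (n+δ)·k gives f'(k) = n+δ, i.e. 0.48·0.78·k^(0.48−1) = 0.084, so k_gold = (0.48·0.78/0.084)^(1/0.52) ≈ 17.7087.
y_gold = 0.78·17.7087^0.48 ≈ 3.0990; c_gold = (1−0.48)·y_gold ≈ 1.6115.

(a) s_gold = 0.48; (b) c_gold ≈ 1.61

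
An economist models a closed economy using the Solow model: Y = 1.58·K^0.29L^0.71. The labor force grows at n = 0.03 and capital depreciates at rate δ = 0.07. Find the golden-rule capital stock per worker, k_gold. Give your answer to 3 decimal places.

The effective depreciation rate is n + δ = 0.03 + 0.07 = 0.1.
Maximizing c = f(k) − (n+δ)·k gives f'(k) = n+δ, i.e. 0.29·1.58·k^(0.29−1) = 0.1, so k_gold = (0.29·1.58/0.1)^(1/0.71) ≈ 8.5322.

k_gold ≈ 8.532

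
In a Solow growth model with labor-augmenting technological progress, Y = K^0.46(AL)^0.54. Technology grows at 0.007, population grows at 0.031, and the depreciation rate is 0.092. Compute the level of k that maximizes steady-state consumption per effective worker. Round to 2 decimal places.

The effective depreciation rate is n + g + δ = 0.031 + 0.007 + 0.092 = 0.13.
Golden rule sets MPK = n+g+δ: 0.46·k^(0.46−1) = 0.13, so k_gold = (0.46/0.13)^(1/0.54) ≈ 10.3830.

k_gold ≈ 10.38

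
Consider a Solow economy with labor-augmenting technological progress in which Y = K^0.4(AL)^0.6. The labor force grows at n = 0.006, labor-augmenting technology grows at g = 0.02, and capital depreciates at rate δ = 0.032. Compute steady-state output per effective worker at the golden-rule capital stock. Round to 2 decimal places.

y_gold ≈ 3.62

n + g + δ = 0.006 + 0.02 + 0.032 = 0.058.
At the golden rule the marginal product of capital equals n+g+δ: 0.4·k^(0.4−1) = 0.058. Solving, k_gold = (0.4/0.058)^(1/0.6) ≈ 24.9873.
Output: y_gold = k_gold^0.4 = 24.9873^0.4 ≈ 3.6232.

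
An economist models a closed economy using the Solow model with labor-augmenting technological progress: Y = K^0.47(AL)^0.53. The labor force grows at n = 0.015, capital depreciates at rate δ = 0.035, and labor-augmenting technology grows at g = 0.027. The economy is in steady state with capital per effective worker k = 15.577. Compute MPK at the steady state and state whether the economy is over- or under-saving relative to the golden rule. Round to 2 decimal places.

under-saving; MPK ≈ 0.11

The effective depreciation rate is n + g + δ = 0.015 + 0.027 + 0.035 = 0.077.
MPK = 0.47·k^(0.47−1) = 0.47·15.577^(-0.53) ≈ 0.1097.
MPK > 0.077, so the economy is dynamically efficient (under-saving).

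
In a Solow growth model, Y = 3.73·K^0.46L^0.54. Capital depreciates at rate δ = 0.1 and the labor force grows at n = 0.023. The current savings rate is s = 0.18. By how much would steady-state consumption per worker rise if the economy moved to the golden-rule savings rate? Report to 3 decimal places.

n + δ = 0.023 + 0.1 = 0.123.
Current steady state (s = 0.18): k* = (0.18·3.73/0.123)^(1/0.54) ≈ 23.1716, y* = 3.73·23.1716^0.46 ≈ 15.8339, c* = (1−0.18)·15.8339 ≈ 12.9838.
At the golden rule the marginal product of capital equals n+δ: 0.46·3.73·k^(0.46−1) = 0.123. Solving, k_gold = (0.46·3.73/0.123)^(1/0.54) ≈ 131.6917.
y_gold = 3.73·131.6917^0.46 ≈ 35.2132, c_gold = y_gold − 0.123·k_gold ≈ 19.0151.
Gain: Δc = 19.0151 − 12.9838 ≈ 6.0313.

Δc ≈ 6.031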